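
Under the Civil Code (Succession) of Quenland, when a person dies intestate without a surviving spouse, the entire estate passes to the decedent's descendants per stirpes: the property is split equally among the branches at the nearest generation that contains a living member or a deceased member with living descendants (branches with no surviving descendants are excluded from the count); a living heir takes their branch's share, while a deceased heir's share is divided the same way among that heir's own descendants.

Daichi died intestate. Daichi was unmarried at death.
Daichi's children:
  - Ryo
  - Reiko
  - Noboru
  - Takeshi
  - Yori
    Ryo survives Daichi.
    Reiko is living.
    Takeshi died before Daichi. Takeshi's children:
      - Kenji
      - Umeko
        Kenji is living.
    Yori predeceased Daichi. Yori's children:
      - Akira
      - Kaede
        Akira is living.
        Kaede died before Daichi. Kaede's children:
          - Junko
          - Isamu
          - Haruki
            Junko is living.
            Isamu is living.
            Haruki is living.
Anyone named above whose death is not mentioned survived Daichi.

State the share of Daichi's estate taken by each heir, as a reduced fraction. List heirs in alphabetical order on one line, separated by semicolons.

Akira 1/10; Haruki 1/30; Isamu 1/30; Junko 1/30; Kenji 1/10; Noboru 1/5; Reiko 1/5; Ryo 1/5; Umeko 1/10

There is no surviving spouse, so the entire estate passes to Daichi's descendants per stirpes.
The estate is divided into 5 equal shares of 1/5 among Ryo, Reiko, Noboru, Takeshi, Yori.
Ryo is living and takes 1/5.
Reiko is living and takes 1/5.
Noboru is living and takes 1/5.
Takeshi predeceased; the 1/5 allotted to Takeshi's branch passes to Takeshi's issue by representation.
The 1/5 is divided into 2 equal shares of 1/10 among Kenji, Umeko.
Kenji is living and takes 1/10.
Umeko is living and takes 1/10.
Yori predeceased; the 1/5 allotted to Yori's branch passes to Yori's issue by representation.
The 1/5 is divided into 2 equal shares of 1/10 among Akira, Kaede.
Akira is living and takes 1/10.
Kaede predeceased; the 1/10 allotted to Kaede's branch passes to Kaede's issue by representation.
The 1/10 is divided into 3 equal shares of 1/30 among Junko, Isamu, Haruki.
Junko is living and takes 1/30.
Isamu is living and takes 1/30.
Haruki is living and takes 1/30.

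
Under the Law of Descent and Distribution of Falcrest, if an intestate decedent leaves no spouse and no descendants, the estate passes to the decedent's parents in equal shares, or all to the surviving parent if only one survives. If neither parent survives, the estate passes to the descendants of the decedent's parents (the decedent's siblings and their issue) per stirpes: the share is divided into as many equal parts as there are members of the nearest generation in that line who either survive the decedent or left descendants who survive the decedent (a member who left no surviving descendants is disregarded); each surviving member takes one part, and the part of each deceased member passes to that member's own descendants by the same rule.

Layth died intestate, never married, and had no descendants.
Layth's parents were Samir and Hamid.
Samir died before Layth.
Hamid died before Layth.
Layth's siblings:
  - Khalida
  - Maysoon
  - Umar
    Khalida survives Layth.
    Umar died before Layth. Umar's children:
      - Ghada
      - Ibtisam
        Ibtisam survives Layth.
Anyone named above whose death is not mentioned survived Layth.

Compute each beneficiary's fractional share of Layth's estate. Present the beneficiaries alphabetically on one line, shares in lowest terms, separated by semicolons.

Neither parent survives and there are no descendants, so the estate passes to Layth's siblings and their issue per stirpes.
The estate is divided into 3 equal shares of 1/3 among Khalida, Maysoon, Umar.
Khalida is living and takes 1/3.
Maysoon is living and takes 1/3.
Umar predeceased; the 1/3 allotted to Umar's branch passes to Umar's issue by representation.
The 1/3 is divided into 2 equal shares of 1/6 among Ghada, Ibtisam.
Ghada is living and takes 1/6.
Ibtisam is living and takes 1/6.

Ghada 1/6; Ibtisam 1/6; Khalida 1/3; Maysoon 1/3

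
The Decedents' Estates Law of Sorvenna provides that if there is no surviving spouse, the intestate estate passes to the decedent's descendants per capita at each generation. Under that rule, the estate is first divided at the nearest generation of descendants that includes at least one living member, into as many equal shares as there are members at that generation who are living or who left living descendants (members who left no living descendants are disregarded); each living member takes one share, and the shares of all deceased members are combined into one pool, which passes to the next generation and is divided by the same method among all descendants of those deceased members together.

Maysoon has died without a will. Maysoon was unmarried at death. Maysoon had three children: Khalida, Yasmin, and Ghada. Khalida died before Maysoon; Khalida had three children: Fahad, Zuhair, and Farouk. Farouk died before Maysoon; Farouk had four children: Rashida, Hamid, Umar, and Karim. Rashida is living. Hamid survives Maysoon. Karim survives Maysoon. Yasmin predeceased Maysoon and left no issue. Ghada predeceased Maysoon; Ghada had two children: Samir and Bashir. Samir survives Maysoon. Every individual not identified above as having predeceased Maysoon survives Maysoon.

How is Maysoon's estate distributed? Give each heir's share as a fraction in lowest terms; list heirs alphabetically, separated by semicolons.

Bashir 1/5; Fahad 1/5; Hamid 1/20; Karim 1/20; Rashida 1/20; Samir 1/5; Umar 1/20; Zuhair 1/5

There is no surviving spouse, so the entire estate passes to Maysoon's descendants per capita at each generation.
No one at generation 1 (Khalida, Ghada) is living; moving to the next generation.
At generation 2 (Fahad, Zuhair, Farouk, Samir, Bashir) there are 5 shares of (1)/5 = 1/5 each.
Living: Fahad, Zuhair, Samir, and Bashir — each takes 1/5.
Deceased: Farouk. That 1/5 share is carried to generation 3.
At generation 3 (Rashida, Hamid, Umar, Karim) there are 4 shares of (1/5)/4 = 1/20 each.
Living: Rashida, Hamid, Umar, and Karim — each takes 1/20.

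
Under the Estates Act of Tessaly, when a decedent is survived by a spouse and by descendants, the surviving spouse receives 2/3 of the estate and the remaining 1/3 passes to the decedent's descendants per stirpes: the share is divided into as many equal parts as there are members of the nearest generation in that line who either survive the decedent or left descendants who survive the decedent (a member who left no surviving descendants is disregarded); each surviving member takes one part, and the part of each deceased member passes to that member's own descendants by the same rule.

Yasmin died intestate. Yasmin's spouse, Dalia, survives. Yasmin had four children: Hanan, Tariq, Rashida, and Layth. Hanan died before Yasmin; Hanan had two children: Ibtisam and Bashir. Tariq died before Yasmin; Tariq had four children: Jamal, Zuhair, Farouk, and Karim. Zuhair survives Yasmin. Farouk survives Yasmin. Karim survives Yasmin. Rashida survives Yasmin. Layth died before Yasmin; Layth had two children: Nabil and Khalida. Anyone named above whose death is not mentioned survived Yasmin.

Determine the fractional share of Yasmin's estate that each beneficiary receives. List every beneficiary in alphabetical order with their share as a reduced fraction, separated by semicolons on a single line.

Bashir 1/24; Dalia 2/3; Farouk 1/48; Ibtisam 1/24; Jamal 1/48; Karim 1/48; Khalida 1/24; Nabil 1/24; Rashida 1/12; Zuhair 1/48

Dalia, as surviving spouse, takes 2/3.
The remaining 1/3 passes to Yasmin's descendants per stirpes.
The 1/3 is divided into 4 equal shares of 1/12 among Hanan, Tariq, Rashida, Layth.
Hanan predeceased; the 1/12 allotted to Hanan's branch passes to Hanan's issue by representation.
The 1/12 is divided into 2 equal shares of 1/24 among Ibtisam, Bashir.
Ibtisam is living and takes 1/24.
Bashir is living and takes 1/24.
Tariq predeceased; the 1/12 allotted to Tariq's branch passes to Tariq's issue by representation.
The 1/12 is divided into 4 equal shares of 1/48 among Jamal, Zuhair, Farouk, Karim.
Jamal is living and takes 1/48.
Zuhair is living and takes 1/48.
Farouk is living and takes 1/48.
Karim is living and takes 1/48.
Rashida is living and takes 1/12.
Layth predeceased; the 1/12 allotted to Layth's branch passes to Layth's issue by representation.
The 1/12 is divided into 2 equal shares of 1/24 among Nabil, Khalida.
Nabil is living and takes 1/24.
Khalida is living and takes 1/24.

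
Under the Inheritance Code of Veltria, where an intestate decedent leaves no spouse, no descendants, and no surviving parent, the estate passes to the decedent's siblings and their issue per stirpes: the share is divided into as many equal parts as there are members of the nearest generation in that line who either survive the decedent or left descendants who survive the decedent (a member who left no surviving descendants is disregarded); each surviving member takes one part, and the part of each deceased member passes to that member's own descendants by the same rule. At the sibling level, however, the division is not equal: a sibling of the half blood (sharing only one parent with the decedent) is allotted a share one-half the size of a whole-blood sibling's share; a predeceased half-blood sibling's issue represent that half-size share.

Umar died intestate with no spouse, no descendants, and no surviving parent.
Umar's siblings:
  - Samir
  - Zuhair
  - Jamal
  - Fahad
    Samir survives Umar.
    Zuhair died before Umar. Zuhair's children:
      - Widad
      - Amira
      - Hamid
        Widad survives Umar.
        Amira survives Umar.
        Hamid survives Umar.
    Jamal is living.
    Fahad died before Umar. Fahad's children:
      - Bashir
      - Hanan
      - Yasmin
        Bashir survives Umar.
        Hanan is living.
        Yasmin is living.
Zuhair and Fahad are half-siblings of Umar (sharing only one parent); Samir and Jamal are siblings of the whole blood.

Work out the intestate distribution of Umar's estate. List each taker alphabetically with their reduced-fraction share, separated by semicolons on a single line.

Amira 1/18; Bashir 1/18; Hamid 1/18; Hanan 1/18; Jamal 1/3; Samir 1/3; Widad 1/18; Yasmin 1/18

No spouse, descendants, or parent survives, so the estate passes to Umar's siblings per stirpes.
Half-blood siblings count for one-half the weight of whole-blood siblings at the initial division.
Dividing 1 in proportion to weights (total weight 3): Samir (weight 1) → 1/3; Zuhair (weight 1/2) → 1/6; Jamal (weight 1) → 1/3; Fahad (weight 1/2) → 1/6.
Samir is living and takes 1/3.
Zuhair predeceased; the 1/6 allotted to Zuhair's branch passes to Zuhair's issue by representation.
The 1/6 is divided into 3 equal shares of 1/18 among Widad, Amira, Hamid.
Widad is living and takes 1/18.
Amira is living and takes 1/18.
Hamid is living and takes 1/18.
Jamal is living and takes 1/3.
Fahad predeceased; the 1/6 allotted to Fahad's branch passes to Fahad's issue by representation.
The 1/6 is divided into 3 equal shares of 1/18 among Bashir, Hanan, Yasmin.
Bashir is living and takes 1/18.
Hanan is living and takes 1/18.
Yasmin is living and takes 1/18.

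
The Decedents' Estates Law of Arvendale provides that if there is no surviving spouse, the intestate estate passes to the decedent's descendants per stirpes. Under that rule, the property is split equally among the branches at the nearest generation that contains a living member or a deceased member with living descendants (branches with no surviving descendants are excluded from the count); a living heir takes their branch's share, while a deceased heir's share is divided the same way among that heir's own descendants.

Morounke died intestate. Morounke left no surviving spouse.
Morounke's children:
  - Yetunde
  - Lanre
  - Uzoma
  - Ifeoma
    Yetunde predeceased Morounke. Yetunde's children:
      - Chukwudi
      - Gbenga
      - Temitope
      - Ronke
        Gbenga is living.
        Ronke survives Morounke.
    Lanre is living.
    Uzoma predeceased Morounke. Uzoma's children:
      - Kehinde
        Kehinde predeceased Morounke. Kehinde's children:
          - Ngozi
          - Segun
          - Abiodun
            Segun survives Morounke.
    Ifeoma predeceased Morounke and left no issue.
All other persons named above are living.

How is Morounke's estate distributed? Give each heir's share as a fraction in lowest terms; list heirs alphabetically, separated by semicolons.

There is no surviving spouse, so the entire estate passes to Morounke's descendants per stirpes.
Ifeoma left no surviving issue, so that branch lapses and is disregarded.
The estate is divided into 3 equal shares of 1/3 among Yetunde, Lanre, Uzoma.
Yetunde predeceased; the 1/3 allotted to Yetunde's branch passes to Yetunde's issue by representation.
The 1/3 is divided into 4 equal shares of 1/12 among Chukwudi, Gbenga, Temitope, Ronke.
Chukwudi is living and takes 1/12.
Gbenga is living and takes 1/12.
Temitope is living and takes 1/12.
Ronke is living and takes 1/12.
Lanre is living and takes 1/3.
Uzoma predeceased; the 1/3 allotted to Uzoma's branch passes to Uzoma's issue by representation.
Kehinde's line is the sole branch at this level, so the full 1/3 passes to Kehinde's issue by representation.
The 1/3 is divided into 3 equal shares of 1/9 among Ngozi, Segun, Abiodun.
Ngozi is living and takes 1/9.
Segun is living and takes 1/9.
Abiodun is living and takes 1/9.

Abiodun 1/9; Chukwudi 1/12; Gbenga 1/12; Lanre 1/3; Ngozi 1/9; Ronke 1/12; Segun 1/9; Temitope 1/12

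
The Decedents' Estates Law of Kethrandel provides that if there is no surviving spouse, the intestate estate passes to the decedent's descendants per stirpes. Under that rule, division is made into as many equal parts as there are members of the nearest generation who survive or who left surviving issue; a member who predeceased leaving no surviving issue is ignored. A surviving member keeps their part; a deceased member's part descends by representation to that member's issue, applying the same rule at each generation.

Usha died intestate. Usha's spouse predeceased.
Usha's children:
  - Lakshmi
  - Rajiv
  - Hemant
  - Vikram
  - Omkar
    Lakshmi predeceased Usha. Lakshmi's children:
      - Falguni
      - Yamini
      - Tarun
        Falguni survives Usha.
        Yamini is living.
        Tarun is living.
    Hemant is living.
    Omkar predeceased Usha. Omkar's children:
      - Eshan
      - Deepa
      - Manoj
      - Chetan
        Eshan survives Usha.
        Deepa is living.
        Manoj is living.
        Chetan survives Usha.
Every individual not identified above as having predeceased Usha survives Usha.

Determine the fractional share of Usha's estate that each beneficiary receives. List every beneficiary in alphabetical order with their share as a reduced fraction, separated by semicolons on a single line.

Chetan 1/20; Deepa 1/20; Eshan 1/20; Falguni 1/15; Hemant 1/5; Manoj 1/20; Rajiv 1/5; Tarun 1/15; Vikram 1/5; Yamini 1/15

There is no surviving spouse, so the entire estate passes to Usha's descendants per stirpes.
The estate is divided into 5 equal shares of 1/5 among Lakshmi, Rajiv, Hemant, Vikram, Omkar.
Lakshmi predeceased; the 1/5 allotted to Lakshmi's branch passes to Lakshmi's issue by representation.
The 1/5 is divided into 3 equal shares of 1/15 among Falguni, Yamini, Tarun.
Falguni is living and takes 1/15.
Yamini is living and takes 1/15.
Tarun is living and takes 1/15.
Rajiv is living and takes 1/5.
Hemant is living and takes 1/5.
Vikram is living and takes 1/5.
Omkar predeceased; the 1/5 allotted to Omkar's branch passes to Omkar's issue by representation.
The 1/5 is divided into 4 equal shares of 1/20 among Eshan, Deepa, Manoj, Chetan.
Eshan is living and takes 1/20.
Deepa is living and takes 1/20.
Manoj is living and takes 1/20.
Chetan is living and takes 1/20.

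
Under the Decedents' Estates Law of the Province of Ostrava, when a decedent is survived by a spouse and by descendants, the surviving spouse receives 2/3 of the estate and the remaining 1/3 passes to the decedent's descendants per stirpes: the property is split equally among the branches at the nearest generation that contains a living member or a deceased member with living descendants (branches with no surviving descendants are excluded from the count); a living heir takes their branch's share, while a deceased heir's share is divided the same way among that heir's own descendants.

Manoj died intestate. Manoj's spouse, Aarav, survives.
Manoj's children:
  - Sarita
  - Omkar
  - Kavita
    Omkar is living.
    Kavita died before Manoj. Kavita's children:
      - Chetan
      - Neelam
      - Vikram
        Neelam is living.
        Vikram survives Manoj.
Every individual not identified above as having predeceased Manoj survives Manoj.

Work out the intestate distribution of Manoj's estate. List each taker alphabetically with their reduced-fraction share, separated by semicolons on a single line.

Aarav, as surviving spouse, takes 2/3.
The remaining 1/3 passes to Manoj's descendants per stirpes.
The 1/3 is divided into 3 equal shares of 1/9 among Sarita, Omkar, Kavita.
Sarita is living and takes 1/9.
Omkar is living and takes 1/9.
Kavita predeceased; the 1/9 allotted to Kavita's branch passes to Kavita's issue by representation.
The 1/9 is divided into 3 equal shares of 1/27 among Chetan, Neelam, Vikram.
Chetan is living and takes 1/27.
Neelam is living and takes 1/27.
Vikram is living and takes 1/27.

Aarav 2/3; Chetan 1/27; Neelam 1/27; Omkar 1/9; Sarita 1/9; Vikram 1/27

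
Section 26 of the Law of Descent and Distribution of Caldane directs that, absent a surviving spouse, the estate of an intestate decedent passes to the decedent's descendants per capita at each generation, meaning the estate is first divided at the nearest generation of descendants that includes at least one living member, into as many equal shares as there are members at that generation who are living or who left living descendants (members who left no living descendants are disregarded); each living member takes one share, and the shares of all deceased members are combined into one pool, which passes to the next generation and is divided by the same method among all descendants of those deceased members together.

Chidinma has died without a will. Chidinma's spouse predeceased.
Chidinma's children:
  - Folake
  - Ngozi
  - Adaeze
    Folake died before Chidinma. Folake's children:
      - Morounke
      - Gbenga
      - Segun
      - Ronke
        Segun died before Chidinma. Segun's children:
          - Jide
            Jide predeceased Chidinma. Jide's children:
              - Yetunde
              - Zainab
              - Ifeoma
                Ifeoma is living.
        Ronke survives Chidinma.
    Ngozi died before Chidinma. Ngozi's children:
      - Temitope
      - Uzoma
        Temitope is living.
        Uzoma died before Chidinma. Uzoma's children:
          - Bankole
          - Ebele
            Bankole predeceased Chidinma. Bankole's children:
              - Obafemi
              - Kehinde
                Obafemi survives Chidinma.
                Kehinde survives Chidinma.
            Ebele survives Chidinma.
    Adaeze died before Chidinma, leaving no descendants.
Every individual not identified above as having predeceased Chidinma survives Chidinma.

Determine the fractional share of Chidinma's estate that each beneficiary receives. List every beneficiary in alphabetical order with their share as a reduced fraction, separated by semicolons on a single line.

There is no surviving spouse, so the entire estate passes to Chidinma's descendants per capita at each generation.
No one at generation 1 (Folake, Ngozi) is living; moving to the next generation.
At generation 2 (Morounke, Gbenga, Segun, Ronke, Temitope, Uzoma) there are 6 shares of (1)/6 = 1/6 each.
Living: Morounke, Gbenga, Ronke, and Temitope — each takes 1/6.
Deceased: Segun and Uzoma. Their combined 1/3 is pooled and carried to generation 3.
At generation 3 (Jide, Bankole, Ebele) there are 3 shares of (1/3)/3 = 1/9 each.
Living: Ebele — each takes 1/9.
Deceased: Jide and Bankole. Their combined 2/9 is pooled and carried to generation 4.
At generation 4 (Yetunde, Zainab, Ifeoma, Obafemi, Kehinde) there are 5 shares of (2/9)/5 = 2/45 each.
Living: Yetunde, Zainab, Ifeoma, Obafemi, and Kehinde — each takes 2/45.

Ebele 1/9; Gbenga 1/6; Ifeoma 2/45; Kehinde 2/45; Morounke 1/6; Obafemi 2/45; Ronke 1/6; Temitope 1/6; Yetunde 2/45; Zainab 2/45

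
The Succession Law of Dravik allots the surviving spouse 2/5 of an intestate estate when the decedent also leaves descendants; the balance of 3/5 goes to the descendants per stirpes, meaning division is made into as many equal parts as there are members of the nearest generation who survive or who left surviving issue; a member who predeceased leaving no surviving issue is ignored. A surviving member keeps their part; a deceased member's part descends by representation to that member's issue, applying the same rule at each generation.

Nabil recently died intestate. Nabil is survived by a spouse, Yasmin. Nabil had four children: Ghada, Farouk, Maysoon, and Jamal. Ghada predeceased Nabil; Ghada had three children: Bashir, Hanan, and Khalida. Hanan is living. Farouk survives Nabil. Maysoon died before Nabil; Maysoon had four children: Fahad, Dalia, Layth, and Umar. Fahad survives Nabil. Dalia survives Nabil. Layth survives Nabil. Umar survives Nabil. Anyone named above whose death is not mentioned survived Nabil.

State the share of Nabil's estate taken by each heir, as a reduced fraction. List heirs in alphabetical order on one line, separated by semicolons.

Yasmin, as surviving spouse, takes 2/5.
The remaining 3/5 passes to Nabil's descendants per stirpes.
The 3/5 is divided into 4 equal shares of 3/20 among Ghada, Farouk, Maysoon, Jamal.
Ghada predeceased; the 3/20 allotted to Ghada's branch passes to Ghada's issue by representation.
The 3/20 is divided into 3 equal shares of 1/20 among Bashir, Hanan, Khalida.
Bashir is living and takes 1/20.
Hanan is living and takes 1/20.
Khalida is living and takes 1/20.
Farouk is living and takes 3/20.
Maysoon predeceased; the 3/20 allotted to Maysoon's branch passes to Maysoon's issue by representation.
The 3/20 is divided into 4 equal shares of 3/80 among Fahad, Dalia, Layth, Umar.
Fahad is living and takes 3/80.
Dalia is living and takes 3/80.
Layth is living and takes 3/80.
Umar is living and takes 3/80.
Jamal is living and takes 3/20.

Bashir 1/20; Dalia 3/80; Fahad 3/80; Farouk 3/20; Hanan 1/20; Jamal 3/20; Khalida 1/20; Layth 3/80; Umar 3/80; Yasmin 2/5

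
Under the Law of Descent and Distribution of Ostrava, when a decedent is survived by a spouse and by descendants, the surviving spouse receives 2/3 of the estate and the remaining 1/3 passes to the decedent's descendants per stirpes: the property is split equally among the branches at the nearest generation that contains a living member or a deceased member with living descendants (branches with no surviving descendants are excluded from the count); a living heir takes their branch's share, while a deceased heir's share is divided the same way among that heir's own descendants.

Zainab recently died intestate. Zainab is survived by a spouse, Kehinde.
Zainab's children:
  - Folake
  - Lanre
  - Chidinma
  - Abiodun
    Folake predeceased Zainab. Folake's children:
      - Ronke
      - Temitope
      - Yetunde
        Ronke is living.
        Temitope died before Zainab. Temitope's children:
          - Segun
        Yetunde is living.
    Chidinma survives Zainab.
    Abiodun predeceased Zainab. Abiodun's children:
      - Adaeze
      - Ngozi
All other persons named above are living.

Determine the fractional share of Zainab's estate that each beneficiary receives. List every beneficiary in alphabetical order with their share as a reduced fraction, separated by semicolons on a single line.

Adaeze 1/24; Chidinma 1/12; Kehinde 2/3; Lanre 1/12; Ngozi 1/24; Ronke 1/36; Segun 1/36; Yetunde 1/36

Kehinde, as surviving spouse, takes 2/3.
The remaining 1/3 passes to Zainab's descendants per stirpes.
The 1/3 is divided into 4 equal shares of 1/12 among Folake, Lanre, Chidinma, Abiodun.
Folake predeceased; the 1/12 allotted to Folake's branch passes to Folake's issue by representation.
The 1/12 is divided into 3 equal shares of 1/36 among Ronke, Temitope, Yetunde.
Ronke is living and takes 1/36.
Temitope predeceased; the 1/36 allotted to Temitope's branch passes to Temitope's issue by representation.
Segun is the sole taker at this level and receives the full 1/36.
Yetunde is living and takes 1/36.
Lanre is living and takes 1/12.
Chidinma is living and takes 1/12.
Abiodun predeceased; the 1/12 allotted to Abiodun's branch passes to Abiodun's issue by representation.
The 1/12 is divided into 2 equal shares of 1/24 among Adaeze, Ngozi.
Adaeze is living and takes 1/24.
Ngozi is living and takes 1/24.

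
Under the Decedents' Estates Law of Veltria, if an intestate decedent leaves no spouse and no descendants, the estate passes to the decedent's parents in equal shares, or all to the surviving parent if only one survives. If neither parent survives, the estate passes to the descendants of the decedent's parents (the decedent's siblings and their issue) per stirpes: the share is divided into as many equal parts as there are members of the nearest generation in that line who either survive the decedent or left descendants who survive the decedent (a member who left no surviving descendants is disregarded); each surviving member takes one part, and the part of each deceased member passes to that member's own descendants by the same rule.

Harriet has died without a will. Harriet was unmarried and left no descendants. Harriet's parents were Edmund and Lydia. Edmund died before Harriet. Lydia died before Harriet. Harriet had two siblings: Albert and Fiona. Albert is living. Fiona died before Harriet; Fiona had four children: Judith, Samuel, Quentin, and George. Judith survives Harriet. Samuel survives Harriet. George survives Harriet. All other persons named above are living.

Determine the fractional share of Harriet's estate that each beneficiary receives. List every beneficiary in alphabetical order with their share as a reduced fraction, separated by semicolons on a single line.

Albert 1/2; George 1/8; Judith 1/8; Quentin 1/8; Samuel 1/8

Neither parent survives and there are no descendants, so the estate passes to Harriet's siblings and their issue per stirpes.
The estate is divided into 2 equal shares of 1/2 among Albert, Fiona.
Albert is living and takes 1/2.
Fiona predeceased; the 1/2 allotted to Fiona's branch passes to Fiona's issue by representation.
The 1/2 is divided into 4 equal shares of 1/8 among Judith, Samuel, Quentin, George.
Judith is living and takes 1/8.
Samuel is living and takes 1/8.
Quentin is living and takes 1/8.
George is living and takes 1/8.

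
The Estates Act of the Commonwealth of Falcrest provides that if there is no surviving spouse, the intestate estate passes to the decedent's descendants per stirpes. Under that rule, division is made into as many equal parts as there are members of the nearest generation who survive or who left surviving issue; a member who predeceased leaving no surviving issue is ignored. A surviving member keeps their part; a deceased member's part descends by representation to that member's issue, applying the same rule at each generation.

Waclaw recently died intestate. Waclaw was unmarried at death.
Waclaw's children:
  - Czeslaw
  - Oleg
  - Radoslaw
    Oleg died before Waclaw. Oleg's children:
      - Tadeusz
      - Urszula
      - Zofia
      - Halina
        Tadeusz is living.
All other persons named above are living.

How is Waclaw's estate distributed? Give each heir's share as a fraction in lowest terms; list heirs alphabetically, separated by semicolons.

There is no surviving spouse, so the entire estate passes to Waclaw's descendants per stirpes.
The estate is divided into 3 equal shares of 1/3 among Czeslaw, Oleg, Radoslaw.
Czeslaw is living and takes 1/3.
Oleg predeceased; the 1/3 allotted to Oleg's branch passes to Oleg's issue by representation.
The 1/3 is divided into 4 equal shares of 1/12 among Tadeusz, Urszula, Zofia, Halina.
Tadeusz is living and takes 1/12.
Urszula is living and takes 1/12.
Zofia is living and takes 1/12.
Halina is living and takes 1/12.
Radoslaw is living and takes 1/3.

Czeslaw 1/3; Halina 1/12; Radoslaw 1/3; Tadeusz 1/12; Urszula 1/12; Zofia 1/12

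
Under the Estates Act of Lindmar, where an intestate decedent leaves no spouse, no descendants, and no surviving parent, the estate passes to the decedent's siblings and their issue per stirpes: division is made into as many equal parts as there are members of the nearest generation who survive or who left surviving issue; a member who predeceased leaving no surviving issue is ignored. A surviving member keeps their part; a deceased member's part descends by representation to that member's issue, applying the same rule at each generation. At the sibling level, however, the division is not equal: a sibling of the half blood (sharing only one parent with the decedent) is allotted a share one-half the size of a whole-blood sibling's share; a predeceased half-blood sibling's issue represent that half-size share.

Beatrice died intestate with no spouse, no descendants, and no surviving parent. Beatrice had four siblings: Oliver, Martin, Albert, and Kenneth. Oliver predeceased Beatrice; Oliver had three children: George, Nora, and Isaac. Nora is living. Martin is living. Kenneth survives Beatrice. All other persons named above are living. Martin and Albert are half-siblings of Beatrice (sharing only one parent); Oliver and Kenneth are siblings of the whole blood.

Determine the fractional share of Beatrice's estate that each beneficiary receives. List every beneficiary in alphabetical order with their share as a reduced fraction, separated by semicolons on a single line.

Albert 1/6; George 1/9; Isaac 1/9; Kenneth 1/3; Martin 1/6; Nora 1/9

No spouse, descendants, or parent survives, so the estate passes to Beatrice's siblings per stirpes.
Half-blood siblings count for one-half the weight of whole-blood siblings at the initial division.
Dividing 1 in proportion to weights (total weight 3): Oliver (weight 1) → 1/3; Martin (weight 1/2) → 1/6; Albert (weight 1/2) → 1/6; Kenneth (weight 1) → 1/3.
Oliver predeceased; the 1/3 allotted to Oliver's branch passes to Oliver's issue by representation.
The 1/3 is divided into 3 equal shares of 1/9 among George, Nora, Isaac.
George is living and takes 1/9.
Nora is living and takes 1/9.
Isaac is living and takes 1/9.
Martin is living and takes 1/6.
Albert is living and takes 1/6.
Kenneth is living and takes 1/3.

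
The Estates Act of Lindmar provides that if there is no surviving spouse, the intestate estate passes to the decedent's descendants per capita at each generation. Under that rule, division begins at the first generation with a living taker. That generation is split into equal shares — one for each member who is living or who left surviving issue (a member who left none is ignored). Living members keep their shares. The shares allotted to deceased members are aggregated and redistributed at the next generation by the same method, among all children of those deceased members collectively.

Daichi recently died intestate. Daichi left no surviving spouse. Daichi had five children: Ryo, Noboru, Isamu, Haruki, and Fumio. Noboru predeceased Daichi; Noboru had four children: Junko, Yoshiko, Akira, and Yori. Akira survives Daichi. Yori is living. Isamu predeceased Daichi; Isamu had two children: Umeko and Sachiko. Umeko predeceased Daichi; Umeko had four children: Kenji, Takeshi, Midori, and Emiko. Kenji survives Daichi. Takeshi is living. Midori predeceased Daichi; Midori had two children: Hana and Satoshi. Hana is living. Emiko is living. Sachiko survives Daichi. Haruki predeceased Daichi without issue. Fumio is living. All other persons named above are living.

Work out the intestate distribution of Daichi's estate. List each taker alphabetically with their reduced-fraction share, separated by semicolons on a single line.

There is no surviving spouse, so the entire estate passes to Daichi's descendants per capita at each generation.
At generation 1 (Ryo, Noboru, Isamu, Fumio) there are 4 shares of (1)/4 = 1/4 each.
Living: Ryo and Fumio — each takes 1/4.
Deceased: Noboru and Isamu. Their combined 1/2 is pooled and carried to generation 2.
At generation 2 (Junko, Yoshiko, Akira, Yori, Umeko, Sachiko) there are 6 shares of (1/2)/6 = 1/12 each.
Living: Junko, Yoshiko, Akira, Yori, and Sachiko — each takes 1/12.
Deceased: Umeko. That 1/12 share is carried to generation 3.
At generation 3 (Kenji, Takeshi, Midori, Emiko) there are 4 shares of (1/12)/4 = 1/48 each.
Living: Kenji, Takeshi, and Emiko — each takes 1/48.
Deceased: Midori. That 1/48 share is carried to generation 4.
At generation 4 (Hana, Satoshi) there are 2 shares of (1/48)/2 = 1/96 each.
Living: Hana and Satoshi — each takes 1/96.

Akira 1/12; Emiko 1/48; Fumio 1/4; Hana 1/96; Junko 1/12; Kenji 1/48; Ryo 1/4; Sachiko 1/12; Satoshi 1/96; Takeshi 1/48; Yori 1/12; Yoshiko 1/12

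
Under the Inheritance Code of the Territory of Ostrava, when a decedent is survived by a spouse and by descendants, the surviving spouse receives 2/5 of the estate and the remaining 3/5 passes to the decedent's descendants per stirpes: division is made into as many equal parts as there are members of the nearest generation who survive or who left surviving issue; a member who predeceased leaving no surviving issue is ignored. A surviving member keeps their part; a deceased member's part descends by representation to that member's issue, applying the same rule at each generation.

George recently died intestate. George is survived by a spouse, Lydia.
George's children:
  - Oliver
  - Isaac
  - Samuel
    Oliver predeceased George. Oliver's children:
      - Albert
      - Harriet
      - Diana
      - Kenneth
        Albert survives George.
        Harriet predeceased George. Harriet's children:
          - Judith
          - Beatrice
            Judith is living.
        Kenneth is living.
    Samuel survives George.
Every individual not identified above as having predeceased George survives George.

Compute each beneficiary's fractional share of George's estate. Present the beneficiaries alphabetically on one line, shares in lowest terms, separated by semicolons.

Albert 1/20; Beatrice 1/40; Diana 1/20; Isaac 1/5; Judith 1/40; Kenneth 1/20; Lydia 2/5; Samuel 1/5

Lydia, as surviving spouse, takes 2/5.
The remaining 3/5 passes to George's descendants per stirpes.
The 3/5 is divided into 3 equal shares of 1/5 among Oliver, Isaac, Samuel.
Oliver predeceased; the 1/5 allotted to Oliver's branch passes to Oliver's issue by representation.
The 1/5 is divided into 4 equal shares of 1/20 among Albert, Harriet, Diana, Kenneth.
Albert is living and takes 1/20.
Harriet predeceased; the 1/20 allotted to Harriet's branch passes to Harriet's issue by representation.
The 1/20 is divided into 2 equal shares of 1/40 among Judith, Beatrice.
Judith is living and takes 1/40.
Beatrice is living and takes 1/40.
Diana is living and takes 1/20.
Kenneth is living and takes 1/20.
Isaac is living and takes 1/5.
Samuel is living and takes 1/5.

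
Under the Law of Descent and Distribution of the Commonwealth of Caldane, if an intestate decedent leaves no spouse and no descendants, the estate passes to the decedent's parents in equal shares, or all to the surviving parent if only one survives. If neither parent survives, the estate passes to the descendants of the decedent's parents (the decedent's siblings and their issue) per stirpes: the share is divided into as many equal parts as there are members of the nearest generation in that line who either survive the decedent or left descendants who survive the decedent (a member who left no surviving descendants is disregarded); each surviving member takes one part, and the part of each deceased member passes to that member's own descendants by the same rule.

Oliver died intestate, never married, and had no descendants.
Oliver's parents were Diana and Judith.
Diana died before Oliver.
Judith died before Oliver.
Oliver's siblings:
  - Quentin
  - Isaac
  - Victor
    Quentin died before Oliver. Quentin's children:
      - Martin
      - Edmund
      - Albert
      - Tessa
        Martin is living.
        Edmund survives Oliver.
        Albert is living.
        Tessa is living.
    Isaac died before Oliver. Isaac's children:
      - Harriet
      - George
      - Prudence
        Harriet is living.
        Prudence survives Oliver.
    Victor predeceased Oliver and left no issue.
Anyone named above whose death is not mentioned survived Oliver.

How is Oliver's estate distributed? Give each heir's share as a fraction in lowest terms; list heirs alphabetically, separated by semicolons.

Albert 1/8; Edmund 1/8; George 1/6; Harriet 1/6; Martin 1/8; Prudence 1/6; Tessa 1/8

Neither parent survives and there are no descendants, so the estate passes to Oliver's siblings and their issue per stirpes.
Victor left no surviving issue, so that branch lapses and is disregarded.
The estate is divided into 2 equal shares of 1/2 among Quentin, Isaac.
Quentin predeceased; the 1/2 allotted to Quentin's branch passes to Quentin's issue by representation.
The 1/2 is divided into 4 equal shares of 1/8 among Martin, Edmund, Albert, Tessa.
Martin is living and takes 1/8.
Edmund is living and takes 1/8.
Albert is living and takes 1/8.
Tessa is living and takes 1/8.
Isaac predeceased; the 1/2 allotted to Isaac's branch passes to Isaac's issue by representation.
The 1/2 is divided into 3 equal shares of 1/6 among Harriet, George, Prudence.
Harriet is living and takes 1/6.
George is living and takes 1/6.
Prudence is living and takes 1/6.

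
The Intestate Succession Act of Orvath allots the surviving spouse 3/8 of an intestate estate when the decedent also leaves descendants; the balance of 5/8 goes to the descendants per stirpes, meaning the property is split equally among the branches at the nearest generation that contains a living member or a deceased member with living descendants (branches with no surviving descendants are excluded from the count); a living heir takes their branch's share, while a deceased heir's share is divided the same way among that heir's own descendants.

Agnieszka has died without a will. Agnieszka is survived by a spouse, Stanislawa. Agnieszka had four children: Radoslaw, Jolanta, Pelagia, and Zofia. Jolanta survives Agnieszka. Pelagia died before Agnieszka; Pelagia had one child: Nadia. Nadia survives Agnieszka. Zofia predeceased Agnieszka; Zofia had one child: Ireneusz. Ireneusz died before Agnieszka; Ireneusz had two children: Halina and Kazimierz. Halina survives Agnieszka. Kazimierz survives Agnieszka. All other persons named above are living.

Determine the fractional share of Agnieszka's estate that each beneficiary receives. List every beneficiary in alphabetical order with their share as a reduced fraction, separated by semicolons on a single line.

Halina 5/64; Jolanta 5/32; Kazimierz 5/64; Nadia 5/32; Radoslaw 5/32; Stanislawa 3/8

Stanislawa, as surviving spouse, takes 3/8.
The remaining 5/8 passes to Agnieszka's descendants per stirpes.
The 5/8 is divided into 4 equal shares of 5/32 among Radoslaw, Jolanta, Pelagia, Zofia.
Radoslaw is living and takes 5/32.
Jolanta is living and takes 5/32.
Pelagia predeceased; the 5/32 allotted to Pelagia's branch passes to Pelagia's issue by representation.
Nadia is the sole taker at this level and receives the full 5/32.
Zofia predeceased; the 5/32 allotted to Zofia's branch passes to Zofia's issue by representation.
Ireneusz's line is the sole branch at this level, so the full 5/32 passes to Ireneusz's issue by representation.
The 5/32 is divided into 2 equal shares of 5/64 among Halina, Kazimierz.
Halina is living and takes 5/64.
Kazimierz is living and takes 5/64.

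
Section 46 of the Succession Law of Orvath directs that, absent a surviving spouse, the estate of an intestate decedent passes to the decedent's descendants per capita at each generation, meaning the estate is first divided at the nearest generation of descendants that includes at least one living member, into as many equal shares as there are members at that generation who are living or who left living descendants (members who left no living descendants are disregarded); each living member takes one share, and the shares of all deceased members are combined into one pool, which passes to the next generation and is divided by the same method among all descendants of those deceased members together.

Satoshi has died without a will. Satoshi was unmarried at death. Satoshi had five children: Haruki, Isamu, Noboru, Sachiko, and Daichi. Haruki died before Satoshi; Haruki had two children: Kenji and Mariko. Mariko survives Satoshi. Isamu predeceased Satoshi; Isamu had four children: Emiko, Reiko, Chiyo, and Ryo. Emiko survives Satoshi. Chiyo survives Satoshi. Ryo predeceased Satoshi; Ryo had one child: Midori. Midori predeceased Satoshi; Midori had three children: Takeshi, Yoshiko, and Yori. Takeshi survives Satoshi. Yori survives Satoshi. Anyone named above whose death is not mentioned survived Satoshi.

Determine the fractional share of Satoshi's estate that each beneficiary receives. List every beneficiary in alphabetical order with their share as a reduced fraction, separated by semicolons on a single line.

Chiyo 1/15; Daichi 1/5; Emiko 1/15; Kenji 1/15; Mariko 1/15; Noboru 1/5; Reiko 1/15; Sachiko 1/5; Takeshi 1/45; Yori 1/45; Yoshiko 1/45

There is no surviving spouse, so the entire estate passes to Satoshi's descendants per capita at each generation.
At generation 1 (Haruki, Isamu, Noboru, Sachiko, Daichi) there are 5 shares of (1)/5 = 1/5 each.
Living: Noboru, Sachiko, and Daichi — each takes 1/5.
Deceased: Haruki and Isamu. Their combined 2/5 is pooled and carried to generation 2.
At generation 2 (Kenji, Mariko, Emiko, Reiko, Chiyo, Ryo) there are 6 shares of (2/5)/6 = 1/15 each.
Living: Kenji, Mariko, Emiko, Reiko, and Chiyo — each takes 1/15.
Deceased: Ryo. That 1/15 share is carried to generation 3.
At generation 3 (Midori) there are 1 shares of (1/15)/1 = 1/15 each.
Deceased: Midori. That 1/15 share is carried to generation 4.
At generation 4 (Takeshi, Yoshiko, Yori) there are 3 shares of (1/15)/3 = 1/45 each.
Living: Takeshi, Yoshiko, and Yori — each takes 1/45.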